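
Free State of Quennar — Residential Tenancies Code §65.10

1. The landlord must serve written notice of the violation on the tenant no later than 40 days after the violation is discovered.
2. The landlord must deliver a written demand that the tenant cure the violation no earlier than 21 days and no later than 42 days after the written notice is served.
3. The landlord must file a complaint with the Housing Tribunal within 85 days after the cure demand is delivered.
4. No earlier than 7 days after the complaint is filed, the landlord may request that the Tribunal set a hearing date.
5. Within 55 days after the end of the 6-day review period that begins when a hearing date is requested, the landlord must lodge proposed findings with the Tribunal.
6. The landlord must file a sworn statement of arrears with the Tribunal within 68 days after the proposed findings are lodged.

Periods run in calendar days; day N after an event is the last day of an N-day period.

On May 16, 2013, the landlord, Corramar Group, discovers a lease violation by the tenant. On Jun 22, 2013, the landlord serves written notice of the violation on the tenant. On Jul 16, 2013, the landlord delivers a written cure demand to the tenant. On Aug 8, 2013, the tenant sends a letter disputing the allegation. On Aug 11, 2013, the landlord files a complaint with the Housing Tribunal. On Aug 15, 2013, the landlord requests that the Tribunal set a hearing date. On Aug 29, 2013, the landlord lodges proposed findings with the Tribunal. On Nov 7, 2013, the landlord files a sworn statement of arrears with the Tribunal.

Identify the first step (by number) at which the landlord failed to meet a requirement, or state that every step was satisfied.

Step 1: 40 days after May 16, 2013 (when the violation is discovered) is Jun 25, 2013; done Jun 22, 2013 — timely.
Step 2: the window is 21–42 days after Jun 22, 2013 (when the written notice is served), so Jul 13, 2013 through Aug 3, 2013; Jul 16, 2013 falls inside that range.
Step 3: 85 days after Jul 16, 2013 (when the cure demand is delivered) is Oct 9, 2013; done Aug 11, 2013 — timely.
Step 4: the earliest permitted date is 7 days after Aug 11, 2013 (when the complaint is filed), i.e. Aug 18, 2013; done Aug 15, 2013 — 3 days too early.

Step 4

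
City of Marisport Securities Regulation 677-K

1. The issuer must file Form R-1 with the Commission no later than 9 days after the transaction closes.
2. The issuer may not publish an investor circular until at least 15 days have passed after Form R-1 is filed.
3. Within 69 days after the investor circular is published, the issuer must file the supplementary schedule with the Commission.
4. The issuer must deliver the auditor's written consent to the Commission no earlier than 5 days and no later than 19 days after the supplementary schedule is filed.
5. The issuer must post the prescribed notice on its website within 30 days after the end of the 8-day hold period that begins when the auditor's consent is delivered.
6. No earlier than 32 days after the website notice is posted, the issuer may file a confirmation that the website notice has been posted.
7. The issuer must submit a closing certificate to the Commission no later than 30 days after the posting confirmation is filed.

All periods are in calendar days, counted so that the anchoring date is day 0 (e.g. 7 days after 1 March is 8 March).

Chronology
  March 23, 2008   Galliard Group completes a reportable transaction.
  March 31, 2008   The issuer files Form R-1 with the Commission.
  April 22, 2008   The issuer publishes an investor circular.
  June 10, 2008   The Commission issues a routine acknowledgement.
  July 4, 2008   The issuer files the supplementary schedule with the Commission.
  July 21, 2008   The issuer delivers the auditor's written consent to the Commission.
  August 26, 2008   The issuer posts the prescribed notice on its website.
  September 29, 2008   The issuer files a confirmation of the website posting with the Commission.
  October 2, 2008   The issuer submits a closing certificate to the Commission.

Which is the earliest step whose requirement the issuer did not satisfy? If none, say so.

Step 1: 9 days after March 23, 2008 (when the transaction closes) is April 1, 2008; done March 31, 2008 — timely.
Step 2: the earliest permitted date is 15 days after March 31, 2008 (when Form R-1 is filed), i.e. April 15, 2008; April 22, 2008 is on or after that date.
Step 3: 69 days after April 22, 2008 (when the investor circular is published) is June 30, 2008; not done until July 4, 2008, 4 days after the deadline.

Step 3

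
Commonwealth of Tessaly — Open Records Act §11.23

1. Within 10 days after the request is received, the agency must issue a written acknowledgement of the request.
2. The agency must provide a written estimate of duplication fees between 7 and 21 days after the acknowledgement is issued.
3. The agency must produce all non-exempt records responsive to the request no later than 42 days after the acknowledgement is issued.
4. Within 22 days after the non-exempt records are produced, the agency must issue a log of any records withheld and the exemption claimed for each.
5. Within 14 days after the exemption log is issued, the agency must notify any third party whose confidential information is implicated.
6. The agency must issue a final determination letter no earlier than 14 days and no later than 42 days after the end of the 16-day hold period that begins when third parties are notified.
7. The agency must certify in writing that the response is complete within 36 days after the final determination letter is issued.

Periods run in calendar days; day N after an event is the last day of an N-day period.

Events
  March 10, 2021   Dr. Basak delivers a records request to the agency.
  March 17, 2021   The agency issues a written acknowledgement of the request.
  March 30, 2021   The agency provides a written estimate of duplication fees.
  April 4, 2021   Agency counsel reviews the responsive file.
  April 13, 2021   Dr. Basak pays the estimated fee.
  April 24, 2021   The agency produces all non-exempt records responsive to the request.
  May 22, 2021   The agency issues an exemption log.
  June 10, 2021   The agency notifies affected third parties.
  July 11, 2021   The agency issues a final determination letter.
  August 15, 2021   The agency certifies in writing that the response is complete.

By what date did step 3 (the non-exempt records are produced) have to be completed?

April 28, 2021

Step 3 runs from March 17, 2021, when the acknowledgement is issued. 42 days after March 17, 2021 is April 28, 2021.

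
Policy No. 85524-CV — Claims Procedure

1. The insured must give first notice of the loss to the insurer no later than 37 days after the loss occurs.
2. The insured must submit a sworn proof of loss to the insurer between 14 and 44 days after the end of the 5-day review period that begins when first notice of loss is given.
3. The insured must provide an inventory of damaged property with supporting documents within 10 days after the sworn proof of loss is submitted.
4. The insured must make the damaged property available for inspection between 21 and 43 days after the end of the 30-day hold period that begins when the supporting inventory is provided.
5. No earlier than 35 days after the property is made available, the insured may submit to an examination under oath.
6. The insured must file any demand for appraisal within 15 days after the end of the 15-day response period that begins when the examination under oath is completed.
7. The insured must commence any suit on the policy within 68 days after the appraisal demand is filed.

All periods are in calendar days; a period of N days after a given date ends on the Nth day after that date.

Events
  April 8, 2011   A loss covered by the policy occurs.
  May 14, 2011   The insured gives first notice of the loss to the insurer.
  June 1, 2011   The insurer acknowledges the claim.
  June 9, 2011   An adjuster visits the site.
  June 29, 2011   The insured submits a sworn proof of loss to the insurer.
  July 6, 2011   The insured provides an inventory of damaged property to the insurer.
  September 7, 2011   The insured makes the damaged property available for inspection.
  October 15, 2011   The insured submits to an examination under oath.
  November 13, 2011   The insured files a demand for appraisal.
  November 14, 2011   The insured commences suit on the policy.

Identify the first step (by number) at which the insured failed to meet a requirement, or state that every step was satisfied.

Step 1 — counting 37 days from April 8, 2011 (when the loss occurs) gives a deadline of May 15, 2011; completed May 14, 2011, before the deadline.
Step 2 — 14 and 44 days from May 19, 2011 (end of the 5-day review period, which began when first notice of loss is given on May 14, 2011) are June 2, 2011 and July 2, 2011 respectively; June 29, 2011 falls inside that range.
Step 3 — counting 10 days from June 29, 2011 (when the sworn proof of loss is submitted) gives a deadline of July 9, 2011; done July 6, 2011 — timely.
Step 4 — 21 and 43 days from August 5, 2011 (end of the 30-day hold period, which began when the supporting inventory is provided on July 6, 2011) are August 26, 2011 and September 17, 2011 respectively; September 7, 2011 falls inside that range.
Step 5 — must wait 35 days from September 7, 2011 (when the property is made available), so not before October 12, 2011; done October 15, 2011 — permitted.
Step 6 — counting 15 days from October 30, 2011 (end of the 15-day response period, which began when the examination under oath is completed on October 15, 2011) gives a deadline of November 14, 2011; done November 13, 2011 — timely.
Step 7 — counting 68 days from November 13, 2011 (when the appraisal demand is filed) gives a deadline of January 20, 2012; done November 14, 2011 — timely.

None — every step was satisfied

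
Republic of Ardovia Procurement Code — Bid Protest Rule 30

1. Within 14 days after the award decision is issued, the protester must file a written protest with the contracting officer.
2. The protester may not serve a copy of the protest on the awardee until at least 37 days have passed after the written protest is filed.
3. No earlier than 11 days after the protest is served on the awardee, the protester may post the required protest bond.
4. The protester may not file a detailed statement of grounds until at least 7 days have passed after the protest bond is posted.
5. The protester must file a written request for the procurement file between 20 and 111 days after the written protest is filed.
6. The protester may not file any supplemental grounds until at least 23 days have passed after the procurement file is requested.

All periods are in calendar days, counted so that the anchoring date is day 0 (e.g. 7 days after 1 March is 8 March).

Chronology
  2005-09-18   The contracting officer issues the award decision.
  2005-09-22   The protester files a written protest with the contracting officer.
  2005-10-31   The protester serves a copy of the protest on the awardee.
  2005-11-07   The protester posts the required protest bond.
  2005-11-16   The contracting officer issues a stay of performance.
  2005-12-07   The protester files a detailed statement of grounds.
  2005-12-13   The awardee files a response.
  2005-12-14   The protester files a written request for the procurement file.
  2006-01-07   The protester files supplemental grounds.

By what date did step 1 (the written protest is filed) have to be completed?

Step 1 runs from 2005-09-18, when the award decision is issued. 14 days after 2005-09-18 is 2005-10-02.

2005-10-02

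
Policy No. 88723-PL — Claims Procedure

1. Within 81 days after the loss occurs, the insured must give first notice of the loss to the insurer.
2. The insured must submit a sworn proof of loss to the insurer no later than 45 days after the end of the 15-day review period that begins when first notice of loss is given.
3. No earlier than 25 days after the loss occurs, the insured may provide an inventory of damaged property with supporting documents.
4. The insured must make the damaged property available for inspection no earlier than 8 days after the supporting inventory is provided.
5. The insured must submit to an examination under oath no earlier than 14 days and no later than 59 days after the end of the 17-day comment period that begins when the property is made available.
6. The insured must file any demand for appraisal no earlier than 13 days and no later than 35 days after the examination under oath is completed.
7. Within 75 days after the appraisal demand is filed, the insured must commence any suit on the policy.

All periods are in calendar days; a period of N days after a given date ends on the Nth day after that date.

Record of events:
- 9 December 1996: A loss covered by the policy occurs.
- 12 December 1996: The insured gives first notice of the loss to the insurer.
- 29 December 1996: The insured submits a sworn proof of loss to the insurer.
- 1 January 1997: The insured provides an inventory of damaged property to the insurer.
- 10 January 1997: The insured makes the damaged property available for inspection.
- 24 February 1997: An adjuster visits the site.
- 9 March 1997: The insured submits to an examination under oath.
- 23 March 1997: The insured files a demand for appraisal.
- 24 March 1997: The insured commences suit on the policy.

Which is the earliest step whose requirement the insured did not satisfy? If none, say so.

Step 3

(1) due by 9 December 1996 + 81 days = 28 February 1997; done 12 December 1996 — timely.
(2) due by 27 December 1996 + 45 days = 10 February 1997; 29 December 1996 is within that limit.
(3) permitted from 9 December 1996 + 25 days = 3 January 1997 onward; acted on 1 January 1997, 2 days prematurely.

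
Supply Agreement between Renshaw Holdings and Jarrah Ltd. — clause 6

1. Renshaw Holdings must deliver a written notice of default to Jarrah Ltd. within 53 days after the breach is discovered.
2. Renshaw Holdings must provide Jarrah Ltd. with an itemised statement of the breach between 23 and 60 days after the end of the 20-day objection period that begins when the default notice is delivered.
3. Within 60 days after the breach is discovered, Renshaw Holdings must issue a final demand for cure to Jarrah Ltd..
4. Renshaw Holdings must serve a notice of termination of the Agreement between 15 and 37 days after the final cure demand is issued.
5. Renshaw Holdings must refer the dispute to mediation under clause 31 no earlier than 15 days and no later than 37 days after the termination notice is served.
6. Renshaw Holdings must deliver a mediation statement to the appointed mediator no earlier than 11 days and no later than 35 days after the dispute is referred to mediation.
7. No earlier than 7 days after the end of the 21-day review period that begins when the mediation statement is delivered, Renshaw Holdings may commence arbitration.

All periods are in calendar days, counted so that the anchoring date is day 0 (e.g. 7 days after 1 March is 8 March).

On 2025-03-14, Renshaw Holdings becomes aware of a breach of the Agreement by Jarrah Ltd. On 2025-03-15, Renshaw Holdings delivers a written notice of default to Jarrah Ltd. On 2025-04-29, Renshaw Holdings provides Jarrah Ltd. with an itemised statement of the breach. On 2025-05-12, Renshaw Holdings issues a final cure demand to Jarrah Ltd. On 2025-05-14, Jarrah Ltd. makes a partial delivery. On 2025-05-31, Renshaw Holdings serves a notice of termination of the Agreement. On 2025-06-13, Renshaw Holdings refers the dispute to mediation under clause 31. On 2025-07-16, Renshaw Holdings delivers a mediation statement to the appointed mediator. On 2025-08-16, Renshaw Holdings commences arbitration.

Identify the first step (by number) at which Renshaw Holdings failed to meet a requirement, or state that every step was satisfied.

Step 1: 53 days after 2025-03-14 (when the breach is discovered) is 2025-05-06; done 2025-03-15 — timely.
Step 2: the window is 23–60 days after 2025-04-04 (end of the 20-day objection period, which began when the default notice is delivered on 2025-03-15), so 2025-04-27 through 2025-06-03; done 2025-04-29, which is between those dates.
Step 3: 60 days after 2025-03-14 (when the breach is discovered) is 2025-05-13; 2025-05-12 is within that limit.
Step 4: the window is 15–37 days after 2025-05-12 (when the final cure demand is issued), so 2025-05-27 through 2025-06-18; done 2025-05-31 — within the window.
Step 5: the window is 15–37 days after 2025-05-31 (when the termination notice is served), so 2025-06-15 through 2025-07-07; 2025-06-13 is 2 days too early.
No need to go further; step 5 was not satisfied.

Step 5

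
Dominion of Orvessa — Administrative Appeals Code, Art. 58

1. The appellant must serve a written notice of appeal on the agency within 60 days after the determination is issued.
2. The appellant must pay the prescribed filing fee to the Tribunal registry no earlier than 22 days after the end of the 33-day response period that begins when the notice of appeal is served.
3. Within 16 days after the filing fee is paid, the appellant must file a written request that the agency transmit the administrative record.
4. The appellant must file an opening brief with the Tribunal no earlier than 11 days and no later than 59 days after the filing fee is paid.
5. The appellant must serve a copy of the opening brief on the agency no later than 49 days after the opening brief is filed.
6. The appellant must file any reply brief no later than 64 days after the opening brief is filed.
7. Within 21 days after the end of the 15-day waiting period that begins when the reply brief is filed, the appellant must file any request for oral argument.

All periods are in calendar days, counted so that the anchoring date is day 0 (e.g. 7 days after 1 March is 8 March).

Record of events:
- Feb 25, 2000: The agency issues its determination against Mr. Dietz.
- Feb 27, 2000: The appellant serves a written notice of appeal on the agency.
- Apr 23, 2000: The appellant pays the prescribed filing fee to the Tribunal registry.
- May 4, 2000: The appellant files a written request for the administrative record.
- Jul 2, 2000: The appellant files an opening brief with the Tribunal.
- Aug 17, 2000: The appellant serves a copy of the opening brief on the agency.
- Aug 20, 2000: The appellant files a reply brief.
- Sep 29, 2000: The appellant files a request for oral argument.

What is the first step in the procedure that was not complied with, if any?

(1) due by Feb 25, 2000 + 60 days = Apr 25, 2000; done Feb 27, 2000 — timely.
(2) permitted from Mar 31, 2000 + 22 days = Apr 22, 2000 onward; Apr 23, 2000 is on or after that date.
(3) due by Apr 23, 2000 + 16 days = May 9, 2000; completed May 4, 2000, before the deadline.
(4) the permitted window runs from Apr 23, 2000 + 11 = May 4, 2000 to Apr 23, 2000 + 59 = Jun 21, 2000; Jul 2, 2000 is 11 days past the end of the window.

Step 4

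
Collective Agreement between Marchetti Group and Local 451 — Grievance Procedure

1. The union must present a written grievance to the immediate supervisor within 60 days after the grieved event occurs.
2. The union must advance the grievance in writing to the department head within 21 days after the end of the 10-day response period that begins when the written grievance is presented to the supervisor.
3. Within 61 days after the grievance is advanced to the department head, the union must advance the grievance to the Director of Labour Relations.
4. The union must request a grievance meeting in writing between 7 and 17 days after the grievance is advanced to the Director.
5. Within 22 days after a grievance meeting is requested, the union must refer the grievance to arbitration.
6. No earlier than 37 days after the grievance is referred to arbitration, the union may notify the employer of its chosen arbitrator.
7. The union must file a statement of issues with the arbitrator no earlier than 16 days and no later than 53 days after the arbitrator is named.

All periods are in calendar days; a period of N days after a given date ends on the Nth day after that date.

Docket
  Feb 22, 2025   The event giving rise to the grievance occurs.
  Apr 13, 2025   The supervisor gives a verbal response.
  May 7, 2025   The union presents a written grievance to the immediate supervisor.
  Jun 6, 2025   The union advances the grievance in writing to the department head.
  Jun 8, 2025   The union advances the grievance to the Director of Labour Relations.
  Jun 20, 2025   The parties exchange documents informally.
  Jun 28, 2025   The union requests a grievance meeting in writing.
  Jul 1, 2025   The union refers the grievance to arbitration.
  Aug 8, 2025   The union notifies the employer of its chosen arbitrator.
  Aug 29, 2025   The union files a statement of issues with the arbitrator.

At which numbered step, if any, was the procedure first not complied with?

(1) due by Feb 22, 2025 + 60 days = Apr 23, 2025; done May 7, 2025 — 14 days late.

Step 1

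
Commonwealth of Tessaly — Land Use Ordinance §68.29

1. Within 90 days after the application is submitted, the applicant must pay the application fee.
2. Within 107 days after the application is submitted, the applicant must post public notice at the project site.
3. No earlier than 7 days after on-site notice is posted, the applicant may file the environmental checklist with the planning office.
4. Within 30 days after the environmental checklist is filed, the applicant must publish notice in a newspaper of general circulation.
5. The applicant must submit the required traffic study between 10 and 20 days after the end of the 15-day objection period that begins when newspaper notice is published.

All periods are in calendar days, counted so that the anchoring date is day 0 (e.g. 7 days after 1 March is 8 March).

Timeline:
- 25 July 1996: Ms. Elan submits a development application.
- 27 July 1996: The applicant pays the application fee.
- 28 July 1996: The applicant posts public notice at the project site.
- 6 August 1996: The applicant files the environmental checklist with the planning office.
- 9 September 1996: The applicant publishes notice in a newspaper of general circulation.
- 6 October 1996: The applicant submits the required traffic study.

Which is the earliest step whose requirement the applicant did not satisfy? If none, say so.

(1) due by 25 July 1996 + 90 days = 23 October 1996; 27 July 1996 is within that limit.
(2) due by 25 July 1996 + 107 days = 9 November 1996; done 28 July 1996 — timely.
(3) permitted from 28 July 1996 + 7 days = 4 August 1996 onward; 6 August 1996 is on or after that date.
(4) due by 6 August 1996 + 30 days = 5 September 1996; done 9 September 1996 — 4 days late.

Step 4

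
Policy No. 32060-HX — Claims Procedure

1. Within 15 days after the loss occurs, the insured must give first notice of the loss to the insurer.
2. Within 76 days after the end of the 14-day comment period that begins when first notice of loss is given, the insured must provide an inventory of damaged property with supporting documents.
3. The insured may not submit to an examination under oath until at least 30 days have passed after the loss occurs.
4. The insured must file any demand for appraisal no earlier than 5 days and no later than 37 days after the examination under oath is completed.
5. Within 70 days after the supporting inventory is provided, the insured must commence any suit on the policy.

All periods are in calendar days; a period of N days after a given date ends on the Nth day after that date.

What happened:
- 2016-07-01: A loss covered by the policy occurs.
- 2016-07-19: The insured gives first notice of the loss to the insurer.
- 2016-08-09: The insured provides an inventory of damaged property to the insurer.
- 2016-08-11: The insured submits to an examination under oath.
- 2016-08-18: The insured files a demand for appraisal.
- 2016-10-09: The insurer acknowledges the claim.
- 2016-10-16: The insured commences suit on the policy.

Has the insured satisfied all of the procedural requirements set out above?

Step 1: 15 days after 2016-07-01 (when the loss occurs) is 2016-07-16; not done until 2016-07-19, 3 days after the deadline.
No need to go further; step 1 was not satisfied.

No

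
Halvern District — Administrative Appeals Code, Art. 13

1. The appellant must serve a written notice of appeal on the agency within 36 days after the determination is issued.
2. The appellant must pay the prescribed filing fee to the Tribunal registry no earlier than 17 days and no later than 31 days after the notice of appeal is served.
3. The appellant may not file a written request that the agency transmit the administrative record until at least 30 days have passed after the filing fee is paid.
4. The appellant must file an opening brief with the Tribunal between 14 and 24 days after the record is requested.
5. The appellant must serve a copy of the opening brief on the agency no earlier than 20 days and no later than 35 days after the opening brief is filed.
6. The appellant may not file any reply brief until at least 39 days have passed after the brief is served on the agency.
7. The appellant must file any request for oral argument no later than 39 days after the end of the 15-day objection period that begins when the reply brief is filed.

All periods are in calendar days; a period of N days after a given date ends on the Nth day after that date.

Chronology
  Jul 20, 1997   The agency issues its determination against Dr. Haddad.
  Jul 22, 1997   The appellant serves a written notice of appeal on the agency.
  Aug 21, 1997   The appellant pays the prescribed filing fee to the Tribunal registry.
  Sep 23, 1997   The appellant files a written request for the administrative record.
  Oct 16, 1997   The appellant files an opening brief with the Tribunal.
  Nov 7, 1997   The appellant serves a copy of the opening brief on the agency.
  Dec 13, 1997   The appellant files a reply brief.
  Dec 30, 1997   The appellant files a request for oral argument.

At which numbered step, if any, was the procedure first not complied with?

Step 1 — counting 36 days from Jul 20, 1997 (when the determination is issued) gives a deadline of Aug 25, 1997; Jul 22, 1997 is within that limit.
Step 2 — 17 and 31 days from Jul 22, 1997 (when the notice of appeal is served) are Aug 8, 1997 and Aug 22, 1997 respectively; done Aug 21, 1997, which is between those dates.
Step 3 — must wait 30 days from Aug 21, 1997 (when the filing fee is paid), so not before Sep 20, 1997; Sep 23, 1997 is on or after that date.
Step 4 — 14 and 24 days from Sep 23, 1997 (when the record is requested) are Oct 7, 1997 and Oct 17, 1997 respectively; done Oct 16, 1997, which is between those dates.
Step 5 — 20 and 35 days from Oct 16, 1997 (when the opening brief is filed) are Nov 5, 1997 and Nov 20, 1997 respectively; done Nov 7, 1997, which is between those dates.
Step 6 — must wait 39 days from Nov 7, 1997 (when the brief is served on the agency), so not before Dec 16, 1997; acted on Dec 13, 1997, 3 days prematurely.
That is the first point of non-compliance.

Step 6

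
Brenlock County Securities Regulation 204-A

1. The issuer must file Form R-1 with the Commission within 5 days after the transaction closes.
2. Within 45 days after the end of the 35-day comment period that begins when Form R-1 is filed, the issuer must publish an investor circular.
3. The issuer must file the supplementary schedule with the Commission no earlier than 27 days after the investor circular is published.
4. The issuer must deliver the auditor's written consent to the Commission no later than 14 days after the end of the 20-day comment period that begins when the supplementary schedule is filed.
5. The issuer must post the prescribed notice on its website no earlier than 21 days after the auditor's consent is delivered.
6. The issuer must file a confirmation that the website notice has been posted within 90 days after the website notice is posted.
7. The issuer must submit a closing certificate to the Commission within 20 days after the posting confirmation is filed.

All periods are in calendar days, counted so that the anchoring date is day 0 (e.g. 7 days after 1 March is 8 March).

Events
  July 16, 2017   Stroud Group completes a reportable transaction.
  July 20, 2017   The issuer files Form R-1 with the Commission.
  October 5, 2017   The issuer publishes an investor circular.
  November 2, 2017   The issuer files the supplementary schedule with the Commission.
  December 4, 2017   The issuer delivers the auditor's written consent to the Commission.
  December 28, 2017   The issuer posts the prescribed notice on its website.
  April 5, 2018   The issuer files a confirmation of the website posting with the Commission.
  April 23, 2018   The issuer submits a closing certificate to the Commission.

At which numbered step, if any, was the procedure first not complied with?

Step 6

Step 1 — counting 5 days from July 16, 2017 (when the transaction closes) gives a deadline of July 21, 2017; July 20, 2017 is within that limit.
Step 2 — counting 45 days from August 24, 2017 (end of the 35-day comment period, which began when Form R-1 is filed on July 20, 2017) gives a deadline of October 8, 2017; October 5, 2017 is within that limit.
Step 3 — must wait 27 days from October 5, 2017 (when the investor circular is published), so not before November 1, 2017; done November 2, 2017 — permitted.
Step 4 — counting 14 days from November 22, 2017 (end of the 20-day comment period, which began when the supplementary schedule is filed on November 2, 2017) gives a deadline of December 6, 2017; done December 4, 2017 — timely.
Step 5 — must wait 21 days from December 4, 2017 (when the auditor's consent is delivered), so not before December 25, 2017; done December 28, 2017 — permitted.
Step 6 — counting 90 days from December 28, 2017 (when the website notice is posted) gives a deadline of March 28, 2018; not done until April 5, 2018, 8 days after the deadline.
That is the first point of non-compliance.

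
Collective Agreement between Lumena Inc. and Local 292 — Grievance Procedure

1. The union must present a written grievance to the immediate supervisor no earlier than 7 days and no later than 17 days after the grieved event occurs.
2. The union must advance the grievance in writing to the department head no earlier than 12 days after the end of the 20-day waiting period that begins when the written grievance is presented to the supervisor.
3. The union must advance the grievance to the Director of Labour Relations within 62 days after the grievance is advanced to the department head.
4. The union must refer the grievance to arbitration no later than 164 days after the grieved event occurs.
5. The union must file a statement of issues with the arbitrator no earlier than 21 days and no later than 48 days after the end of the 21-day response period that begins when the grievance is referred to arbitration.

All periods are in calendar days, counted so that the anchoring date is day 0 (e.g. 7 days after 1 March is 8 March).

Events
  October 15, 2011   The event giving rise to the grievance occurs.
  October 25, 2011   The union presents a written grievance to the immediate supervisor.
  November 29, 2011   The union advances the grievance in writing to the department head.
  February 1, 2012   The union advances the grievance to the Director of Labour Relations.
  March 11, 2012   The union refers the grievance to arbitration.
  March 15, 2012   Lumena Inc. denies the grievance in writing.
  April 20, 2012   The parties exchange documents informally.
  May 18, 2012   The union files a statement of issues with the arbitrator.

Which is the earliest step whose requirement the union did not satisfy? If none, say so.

Step 1: the window is 7–17 days after October 15, 2011 (when the grieved event occurs), so October 22, 2011 through November 1, 2011; done October 25, 2011, which is between those dates.
Step 2: the earliest permitted date is 12 days after November 14, 2011 (end of the 20-day waiting period, which began when the written grievance is presented to the supervisor on October 25, 2011), i.e. November 26, 2011; November 29, 2011 is on or after that date.
Step 3: 62 days after November 29, 2011 (when the grievance is advanced to the department head) is January 30, 2012; not done until February 1, 2012, 2 days after the deadline.

Step 3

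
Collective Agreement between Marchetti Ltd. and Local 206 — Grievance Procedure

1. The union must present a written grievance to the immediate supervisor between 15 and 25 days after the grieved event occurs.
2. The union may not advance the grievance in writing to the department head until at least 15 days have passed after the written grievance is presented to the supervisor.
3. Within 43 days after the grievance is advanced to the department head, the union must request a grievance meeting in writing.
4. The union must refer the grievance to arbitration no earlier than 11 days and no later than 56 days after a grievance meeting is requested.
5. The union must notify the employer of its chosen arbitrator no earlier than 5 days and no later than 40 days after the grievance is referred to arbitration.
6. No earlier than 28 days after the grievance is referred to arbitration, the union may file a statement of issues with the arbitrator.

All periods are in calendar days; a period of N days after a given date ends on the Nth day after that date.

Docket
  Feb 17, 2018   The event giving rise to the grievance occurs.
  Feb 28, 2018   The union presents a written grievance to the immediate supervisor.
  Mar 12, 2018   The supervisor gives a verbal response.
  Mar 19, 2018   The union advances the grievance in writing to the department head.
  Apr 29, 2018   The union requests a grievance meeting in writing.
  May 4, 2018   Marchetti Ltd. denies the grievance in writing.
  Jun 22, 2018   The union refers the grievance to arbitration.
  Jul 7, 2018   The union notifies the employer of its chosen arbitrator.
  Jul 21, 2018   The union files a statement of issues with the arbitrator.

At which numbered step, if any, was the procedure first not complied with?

Step 1 — 15 and 25 days from Feb 17, 2018 (when the grieved event occurs) are Mar 4, 2018 and Mar 14, 2018 respectively; done Feb 28, 2018 — 4 days before the window opened.

Step 1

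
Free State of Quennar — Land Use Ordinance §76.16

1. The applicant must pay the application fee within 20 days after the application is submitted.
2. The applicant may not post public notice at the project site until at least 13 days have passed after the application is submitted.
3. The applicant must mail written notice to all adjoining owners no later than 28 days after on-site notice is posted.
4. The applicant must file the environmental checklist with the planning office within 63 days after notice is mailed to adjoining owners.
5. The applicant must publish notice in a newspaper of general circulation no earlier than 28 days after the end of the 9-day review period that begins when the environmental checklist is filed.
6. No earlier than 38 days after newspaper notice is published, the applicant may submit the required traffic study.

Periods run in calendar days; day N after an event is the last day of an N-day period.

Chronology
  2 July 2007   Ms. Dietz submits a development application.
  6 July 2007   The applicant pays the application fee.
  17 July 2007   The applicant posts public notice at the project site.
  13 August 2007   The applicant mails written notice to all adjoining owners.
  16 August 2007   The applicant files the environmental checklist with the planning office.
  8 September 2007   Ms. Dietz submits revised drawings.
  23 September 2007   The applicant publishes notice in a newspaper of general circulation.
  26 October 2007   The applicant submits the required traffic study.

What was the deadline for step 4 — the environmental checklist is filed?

15 October 2007

Step 4 runs from 13 August 2007, when notice is mailed to adjoining owners. 63 days after 13 August 2007 is 15 October 2007.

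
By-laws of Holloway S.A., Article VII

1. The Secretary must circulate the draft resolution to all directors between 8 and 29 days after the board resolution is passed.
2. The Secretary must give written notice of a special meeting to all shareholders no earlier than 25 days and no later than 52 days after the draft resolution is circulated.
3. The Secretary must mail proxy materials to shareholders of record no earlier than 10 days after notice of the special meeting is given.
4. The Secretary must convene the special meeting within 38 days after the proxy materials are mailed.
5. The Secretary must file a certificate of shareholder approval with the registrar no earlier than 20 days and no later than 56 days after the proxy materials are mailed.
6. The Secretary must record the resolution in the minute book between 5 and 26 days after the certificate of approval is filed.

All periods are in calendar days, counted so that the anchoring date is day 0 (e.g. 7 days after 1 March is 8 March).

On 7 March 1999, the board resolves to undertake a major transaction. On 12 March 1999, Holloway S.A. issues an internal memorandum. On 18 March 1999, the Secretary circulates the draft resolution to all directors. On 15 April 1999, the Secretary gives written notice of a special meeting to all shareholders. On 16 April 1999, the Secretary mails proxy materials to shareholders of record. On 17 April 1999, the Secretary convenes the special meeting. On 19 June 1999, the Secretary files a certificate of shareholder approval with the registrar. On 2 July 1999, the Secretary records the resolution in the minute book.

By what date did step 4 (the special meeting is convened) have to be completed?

24 May 1999

Step 4 runs from 16 April 1999, when the proxy materials are mailed. 38 days after 16 April 1999 is 24 May 1999.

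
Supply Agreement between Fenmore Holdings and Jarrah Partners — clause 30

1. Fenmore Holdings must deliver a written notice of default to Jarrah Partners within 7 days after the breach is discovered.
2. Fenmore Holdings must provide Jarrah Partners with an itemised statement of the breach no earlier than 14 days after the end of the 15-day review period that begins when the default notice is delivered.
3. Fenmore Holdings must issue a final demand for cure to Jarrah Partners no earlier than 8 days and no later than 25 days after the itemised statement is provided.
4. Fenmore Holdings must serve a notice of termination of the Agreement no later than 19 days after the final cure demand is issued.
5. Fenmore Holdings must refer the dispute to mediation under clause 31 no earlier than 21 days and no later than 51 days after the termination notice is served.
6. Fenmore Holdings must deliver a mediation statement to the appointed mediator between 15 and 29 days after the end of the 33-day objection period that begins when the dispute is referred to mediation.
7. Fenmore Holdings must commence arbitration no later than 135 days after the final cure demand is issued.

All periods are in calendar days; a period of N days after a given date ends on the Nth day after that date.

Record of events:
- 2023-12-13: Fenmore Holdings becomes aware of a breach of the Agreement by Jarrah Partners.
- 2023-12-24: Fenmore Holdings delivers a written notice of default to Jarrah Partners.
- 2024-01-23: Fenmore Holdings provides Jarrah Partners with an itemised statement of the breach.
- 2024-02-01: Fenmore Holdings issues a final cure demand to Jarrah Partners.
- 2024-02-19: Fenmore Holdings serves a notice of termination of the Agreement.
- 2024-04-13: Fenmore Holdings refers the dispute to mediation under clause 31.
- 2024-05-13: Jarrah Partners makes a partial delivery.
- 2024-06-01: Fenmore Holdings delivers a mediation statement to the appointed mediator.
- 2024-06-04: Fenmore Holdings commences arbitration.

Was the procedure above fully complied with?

(1) due by 2023-12-13 + 7 days = 2023-12-20; 2023-12-24 misses that deadline by 4 days.
Later steps need not be reached.

No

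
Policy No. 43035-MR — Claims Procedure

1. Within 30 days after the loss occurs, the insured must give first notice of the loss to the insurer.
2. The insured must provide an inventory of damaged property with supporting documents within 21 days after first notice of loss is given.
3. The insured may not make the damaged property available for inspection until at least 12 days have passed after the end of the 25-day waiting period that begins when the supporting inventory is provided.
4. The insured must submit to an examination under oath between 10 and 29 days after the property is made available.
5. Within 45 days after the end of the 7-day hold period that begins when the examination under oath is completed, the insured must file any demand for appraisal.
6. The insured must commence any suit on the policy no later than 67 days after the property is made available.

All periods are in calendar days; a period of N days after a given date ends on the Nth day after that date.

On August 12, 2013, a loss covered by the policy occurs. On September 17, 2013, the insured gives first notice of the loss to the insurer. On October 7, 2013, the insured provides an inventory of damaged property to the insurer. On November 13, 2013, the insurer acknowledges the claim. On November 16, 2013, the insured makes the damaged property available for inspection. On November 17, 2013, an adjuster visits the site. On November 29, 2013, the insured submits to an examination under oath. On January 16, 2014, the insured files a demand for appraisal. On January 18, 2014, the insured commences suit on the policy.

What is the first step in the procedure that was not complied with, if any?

Step 1

(1) due by August 12, 2013 + 30 days = September 11, 2013; done September 17, 2013 — 6 days late.
No need to go further; step 1 was not satisfied.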